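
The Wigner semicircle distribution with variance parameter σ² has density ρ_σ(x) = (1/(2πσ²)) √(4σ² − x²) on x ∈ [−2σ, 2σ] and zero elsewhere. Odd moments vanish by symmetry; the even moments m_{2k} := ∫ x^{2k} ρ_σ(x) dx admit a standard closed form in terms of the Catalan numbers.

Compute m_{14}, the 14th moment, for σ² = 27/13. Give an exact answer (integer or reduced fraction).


By the scaled semicircle moment identity, m_{2k} = σ^{2k} · C_k with k = 7.
C_7 = (1/(k+1)) · C(2k, k) = (1/8) · C(14, 7) = (1/8) · 3432 = 429.
σ^{2k} = (σ²)^k = (27/13)^7 = 10460353203/62748517.

Therefore m_{14} = σ^{14} · C_7 = (10460353203/62748517) · 429 = 345191655699/4826809.


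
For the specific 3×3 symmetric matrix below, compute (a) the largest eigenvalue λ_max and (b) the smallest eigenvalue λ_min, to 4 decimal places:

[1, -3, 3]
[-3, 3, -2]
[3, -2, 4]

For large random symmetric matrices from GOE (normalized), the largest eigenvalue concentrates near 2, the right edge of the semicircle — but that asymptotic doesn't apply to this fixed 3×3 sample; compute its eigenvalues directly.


Since M is real symmetric, all three eigenvalues are real; they are the roots of det(λI − M) = λ³ − (tr M) λ² + s λ − det M, where s is the sum of the principal 2×2 minors.
tr M = 1 + 3 + 4 = 8.
s = (1·3 − (-3)²) + (1·4 − 3²) + (3·4 − (-2)²) = -6 + (-5) + 8 = -3.
det M (expand along row 1) = 1·8 − (-3)·(-6) + 3·(-3) = -19.
Characteristic polynomial: λ³ − 8λ² − 3λ + 19 = 0.
Substitute λ = y + (tr M)/3 = y + 2.666667 to remove the quadratic term: y³ + p·y + q = 0 with p = s − (tr M)²/3 = -24.333333 and q = −2(tr M)³/27 + (tr M)·s/3 − det M = -26.925926.
Three real roots ⇒ use the trigonometric (Viète) form: r = 2√(−p/3) = 5.696002, φ = arccos(3q/(p·r)) = arccos(0.582801) = 0.948625 rad.
y_k = r·cos(φ/3 − 2πk/3) for k = 0, 1, 2 gives y = 5.413602, -1.172846, -4.240756.
λ_k = y_k + 2.666667 gives λ = 8.0803, 1.4938, -1.5741 (check: the sum is 8.0000 = tr M).

Hence λ_max = 8.0803 and λ_min = -1.5741.


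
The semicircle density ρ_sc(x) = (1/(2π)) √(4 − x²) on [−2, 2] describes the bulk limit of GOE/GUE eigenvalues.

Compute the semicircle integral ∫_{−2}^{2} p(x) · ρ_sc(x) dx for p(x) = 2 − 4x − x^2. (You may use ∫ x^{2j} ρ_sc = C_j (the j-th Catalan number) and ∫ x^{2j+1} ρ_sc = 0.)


Write p(x) = Σ a_i x^i, split into monomials and integrate each against ρ_sc separately.
Using ∫ x^{2j} ρ_sc = C_j = (1/(j+1)) C(2j, j) (Catalan numbers) and ∫ x^{2j+1} ρ_sc = 0 (odd monomials vanish by symmetry):
  i = 0 (even): a_0 · C_{0} = 2 · 1 = 2
  i = 1 (odd): ∫ x^1 ρ_sc = 0 (vanishes)
  i = 2 (even): a_2 · C_{1} = -1 · 1 = -1

Summing the contributions: ∫_{−2}^{2} p(x) ρ_sc(x) dx = 2 + (-1) = 1.


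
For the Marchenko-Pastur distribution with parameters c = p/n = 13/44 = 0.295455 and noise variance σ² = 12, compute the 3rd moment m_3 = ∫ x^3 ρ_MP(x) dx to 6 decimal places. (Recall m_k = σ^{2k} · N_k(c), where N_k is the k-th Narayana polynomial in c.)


E[X³] = σ⁶ (1 + 3c + c²) (third MP moment). With σ² = 12 (so σ⁶ = 1728) and c = 13/44 = 0.295455: E[X³] = 1728 · (1 + 3·0.295455 + (0.295455)²) = 1728 · 1.973657.

So E[X^3] = 3410.479339.


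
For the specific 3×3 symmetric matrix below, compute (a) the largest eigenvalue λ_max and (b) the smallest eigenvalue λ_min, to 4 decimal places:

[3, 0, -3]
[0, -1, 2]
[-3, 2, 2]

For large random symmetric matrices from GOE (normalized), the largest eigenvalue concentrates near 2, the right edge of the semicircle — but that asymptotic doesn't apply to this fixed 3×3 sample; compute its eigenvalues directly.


Since M is real symmetric, all three eigenvalues are real; they are the roots of det(λI − M) = λ³ − (tr M) λ² + s λ − det M, where s is the sum of the principal 2×2 minors.
tr M = 3 + (-1) + 2 = 4.
s = (3·(-1) − 0²) + (3·2 − (-3)²) + ((-1)·2 − 2²) = -3 + (-3) + (-6) = -12.
det M (expand along row 1) = 3·(-6) − 0·6 + (-3)·(-3) = -9.
Characteristic polynomial: λ³ − 4λ² − 12λ + 9 = 0.
Substitute λ = y + (tr M)/3 = y + 1.333333 to remove the quadratic term: y³ + p·y + q = 0 with p = s − (tr M)²/3 = -17.333333 and q = −2(tr M)³/27 + (tr M)·s/3 − det M = -11.740741.
Three real roots ⇒ use the trigonometric (Viète) form: r = 2√(−p/3) = 4.807402, φ = arccos(3q/(p·r)) = arccos(0.422692) = 1.134382 rad.
y_k = r·cos(φ/3 − 2πk/3) for k = 0, 1, 2 gives y = 4.467795, -0.696875, -3.770920.
λ_k = y_k + 1.333333 gives λ = 5.8011, 0.6365, -2.4376 (check: the sum is 4.0000 = tr M).

Hence λ_max = 5.8011 and λ_min = -2.4376.


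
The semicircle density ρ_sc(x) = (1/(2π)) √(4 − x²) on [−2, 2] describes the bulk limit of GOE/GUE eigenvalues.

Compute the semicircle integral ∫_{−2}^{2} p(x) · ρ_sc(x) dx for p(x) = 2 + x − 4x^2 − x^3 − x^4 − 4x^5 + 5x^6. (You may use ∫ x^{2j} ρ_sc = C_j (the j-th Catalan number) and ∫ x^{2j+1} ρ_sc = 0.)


Write p(x) = Σ a_i x^i, split into monomials and integrate each against ρ_sc separately.
Using ∫ x^{2j} ρ_sc = C_j = (1/(j+1)) C(2j, j) (Catalan numbers) and ∫ x^{2j+1} ρ_sc = 0 (odd monomials vanish by symmetry):
  i = 0 (even): a_0 · C_{0} = 2 · 1 = 2
  i = 1 (odd): ∫ x^1 ρ_sc = 0 (vanishes)
  i = 2 (even): a_2 · C_{1} = -4 · 1 = -4
  i = 3 (odd): ∫ x^3 ρ_sc = 0 (vanishes)
  i = 4 (even): a_4 · C_{2} = -1 · 2 = -2
  i = 5 (odd): ∫ x^5 ρ_sc = 0 (vanishes)
  i = 6 (even): a_6 · C_{3} = 5 · 5 = 25

Summing the contributions: ∫_{−2}^{2} p(x) ρ_sc(x) dx = 2 + (-4) + (-2) + 25 = 21.


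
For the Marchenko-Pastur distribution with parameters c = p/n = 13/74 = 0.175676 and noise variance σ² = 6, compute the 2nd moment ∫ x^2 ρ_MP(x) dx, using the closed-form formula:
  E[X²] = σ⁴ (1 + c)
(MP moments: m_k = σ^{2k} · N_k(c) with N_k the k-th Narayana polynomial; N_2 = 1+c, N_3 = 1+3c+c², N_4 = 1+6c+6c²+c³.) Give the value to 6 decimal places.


E[X²] = σ⁴ (1 + c) (second MP moment). With σ² = 6 (so σ⁴ = 36) and c = 13/74 = 0.175676: E[X²] = 36 · (1 + 0.175676) = 36 · 1.175676.

So E[X^2] = 42.324324.


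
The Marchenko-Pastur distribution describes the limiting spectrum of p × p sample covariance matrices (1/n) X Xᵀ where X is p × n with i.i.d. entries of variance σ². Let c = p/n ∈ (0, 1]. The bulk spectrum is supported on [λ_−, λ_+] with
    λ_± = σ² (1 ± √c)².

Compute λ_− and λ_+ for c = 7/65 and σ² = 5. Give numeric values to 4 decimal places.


c = 7/65 = 0.107692; √c = 0.328165.
λ_− = σ² (1 − √c)² = 5 · (1 − 0.328165)² = 5 · (0.671835)² = 2.256811.
λ_+ = σ² (1 + √c)² = 5 · (1 + 0.328165)² = 5 · (1.328165)² = 8.820112.

Rounded to 4 decimal places: λ_− ≈ 2.2568, λ_+ ≈ 8.8201.


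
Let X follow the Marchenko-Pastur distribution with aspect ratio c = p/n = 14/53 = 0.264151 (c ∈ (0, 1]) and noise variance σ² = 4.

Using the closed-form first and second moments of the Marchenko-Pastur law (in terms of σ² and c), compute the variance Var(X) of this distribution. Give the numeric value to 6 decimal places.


Recall the MP moments m_1 = E[X] = σ² and m_2 = E[X²] = σ⁴ (1 + c).
m_1 = E[X] = σ² = 4, so m_1² = 16.
m_2 = E[X²] = σ⁴ (1 + c) = 16 · (1 + 0.264151) = 16 · 1.264151 = 20.226415.
(Note m_2 − m_1² simplifies to c · σ⁴ = 0.264151 · 16.)

Var(X) = m_2 − m_1² = 20.226415 − 16 = 4.226415.


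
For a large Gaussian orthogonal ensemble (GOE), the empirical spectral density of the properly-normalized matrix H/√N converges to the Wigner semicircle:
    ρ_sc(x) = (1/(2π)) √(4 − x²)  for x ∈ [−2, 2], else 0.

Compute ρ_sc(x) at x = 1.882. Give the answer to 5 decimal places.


ρ_sc(x) = (1/(2π)) √(4 − x²). With x = 1.882:
  4 − x² = 4 − (1.882)² = 4 − 3.541924 = 0.458076.
  √(4 − x²) = 0.676813.
  1/(2π) = 0.159155.
  ρ_sc(1.882) = 0.159155 · 0.676813 = 0.107718.

Rounded to 5 decimal places: ρ_sc(1.882) ≈ 0.10772.


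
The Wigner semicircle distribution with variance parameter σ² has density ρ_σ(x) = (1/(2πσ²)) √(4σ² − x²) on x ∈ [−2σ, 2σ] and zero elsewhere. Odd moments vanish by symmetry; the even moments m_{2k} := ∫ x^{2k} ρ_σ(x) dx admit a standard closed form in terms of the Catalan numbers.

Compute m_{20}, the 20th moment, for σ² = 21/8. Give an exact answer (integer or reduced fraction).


By the scaled semicircle moment identity, m_{2k} = σ^{2k} · C_k with k = 10.
C_10 = (1/(k+1)) · C(2k, k) = (1/11) · C(20, 10) = (1/11) · 184756 = 16796.
σ^{2k} = (σ²)^k = (21/8)^10 = 16679880978201/1073741824.

Therefore m_{20} = σ^{20} · C_10 = (16679880978201/1073741824) · 16796 = 70038820227465999/268435456.


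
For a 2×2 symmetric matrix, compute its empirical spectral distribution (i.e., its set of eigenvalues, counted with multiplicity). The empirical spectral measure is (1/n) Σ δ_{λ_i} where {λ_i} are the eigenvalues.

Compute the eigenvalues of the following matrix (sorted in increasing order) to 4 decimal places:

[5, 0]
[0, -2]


Since M is real symmetric, both eigenvalues are real; they are the roots of det(λI − M) = λ² − (tr M) λ + det M.
tr M = 5 + (-2) = 3.
det M = 5·(-2) − 0² = -10 − 0 = -10.
Characteristic polynomial: λ² − 3λ − 10 = 0.
Discriminant Δ = (tr M)² − 4·det M = 9 − (-40) = 49; √Δ = 7.000000.
λ = (tr M ± √Δ)/2 = (3 ± 7.000000)/2, giving (tr M − √Δ)/2 = -2.0000 and (tr M + √Δ)/2 = 5.0000.

Eigenvalues sorted in increasing order: [-2.0000, 5.0000].


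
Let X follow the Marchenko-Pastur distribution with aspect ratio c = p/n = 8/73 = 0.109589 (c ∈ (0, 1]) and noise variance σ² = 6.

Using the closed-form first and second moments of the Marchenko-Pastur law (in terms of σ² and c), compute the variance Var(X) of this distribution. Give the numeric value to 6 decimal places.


Recall the MP moments m_1 = E[X] = σ² and m_2 = E[X²] = σ⁴ (1 + c).
m_1 = E[X] = σ² = 6, so m_1² = 36.
m_2 = E[X²] = σ⁴ (1 + c) = 36 · (1 + 0.109589) = 36 · 1.109589 = 39.945205.
(Note m_2 − m_1² simplifies to c · σ⁴ = 0.109589 · 36.)

Var(X) = m_2 − m_1² = 39.945205 − 36 = 3.945205.


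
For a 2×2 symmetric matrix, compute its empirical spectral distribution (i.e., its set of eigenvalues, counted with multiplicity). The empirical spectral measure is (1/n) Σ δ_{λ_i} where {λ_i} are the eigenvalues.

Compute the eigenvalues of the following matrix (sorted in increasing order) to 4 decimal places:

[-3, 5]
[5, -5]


Since M is real symmetric, both eigenvalues are real; they are the roots of det(λI − M) = λ² − (tr M) λ + det M.
tr M = -3 + (-5) = -8.
det M = (-3)·(-5) − 5² = 15 − 25 = -10.
Characteristic polynomial: λ² + 8λ − 10 = 0.
Discriminant Δ = (tr M)² − 4·det M = 64 − (-40) = 104; √Δ = 10.198039.
λ = (tr M ± √Δ)/2 = (-8 ± 10.198039)/2, giving (tr M − √Δ)/2 = -9.0990 and (tr M + √Δ)/2 = 1.0990.

Eigenvalues sorted in increasing order: [-9.0990, 1.0990].


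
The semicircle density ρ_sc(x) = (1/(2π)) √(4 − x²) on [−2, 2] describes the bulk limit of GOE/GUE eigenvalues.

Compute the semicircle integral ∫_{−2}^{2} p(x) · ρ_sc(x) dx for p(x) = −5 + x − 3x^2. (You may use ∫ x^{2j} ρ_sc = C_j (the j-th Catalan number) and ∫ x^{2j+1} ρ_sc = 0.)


Write p(x) = Σ a_i x^i, split into monomials and integrate each against ρ_sc separately.
Using ∫ x^{2j} ρ_sc = C_j = (1/(j+1)) C(2j, j) (Catalan numbers) and ∫ x^{2j+1} ρ_sc = 0 (odd monomials vanish by symmetry):
  i = 0 (even): a_0 · C_{0} = -5 · 1 = -5
  i = 1 (odd): ∫ x^1 ρ_sc = 0 (vanishes)
  i = 2 (even): a_2 · C_{1} = -3 · 1 = -3

Summing the contributions: ∫_{−2}^{2} p(x) ρ_sc(x) dx = (-5) + (-3) = -8.


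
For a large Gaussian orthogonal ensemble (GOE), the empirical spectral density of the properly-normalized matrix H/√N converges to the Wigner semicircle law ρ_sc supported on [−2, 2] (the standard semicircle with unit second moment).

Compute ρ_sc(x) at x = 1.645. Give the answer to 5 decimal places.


ρ_sc(x) = (1/(2π)) √(4 − x²). With x = 1.645:
  4 − x² = 4 − (1.645)² = 4 − 2.706025 = 1.293975.
  √(4 − x²) = 1.137530.
  1/(2π) = 0.159155.
  ρ_sc(1.645) = 0.159155 · 1.137530 = 0.181044.

Rounded to 5 decimal places: ρ_sc(1.645) ≈ 0.18104.


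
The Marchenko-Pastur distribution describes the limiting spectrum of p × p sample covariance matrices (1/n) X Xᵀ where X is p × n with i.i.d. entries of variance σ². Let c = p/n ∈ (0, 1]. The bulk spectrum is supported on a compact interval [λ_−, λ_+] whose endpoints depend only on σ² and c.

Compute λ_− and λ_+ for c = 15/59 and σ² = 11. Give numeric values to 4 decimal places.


c = 15/59 = 0.254237; √c = 0.504219.
λ_− = σ² (1 − √c)² = 11 · (1 − 0.504219)² = 11 · (0.495781)² = 2.703782.
λ_+ = σ² (1 + √c)² = 11 · (1 + 0.504219)² = 11 · (1.504219)² = 24.889439.

Rounded to 4 decimal places: λ_− ≈ 2.7038, λ_+ ≈ 24.8894.


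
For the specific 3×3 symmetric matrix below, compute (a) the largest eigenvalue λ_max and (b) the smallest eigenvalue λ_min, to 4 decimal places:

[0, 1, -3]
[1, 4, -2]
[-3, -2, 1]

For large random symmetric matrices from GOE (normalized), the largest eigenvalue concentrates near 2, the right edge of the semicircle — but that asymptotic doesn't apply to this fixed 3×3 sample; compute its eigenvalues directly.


Since M is real symmetric, all three eigenvalues are real; they are the roots of det(λI − M) = λ³ − (tr M) λ² + s λ − det M, where s is the sum of the principal 2×2 minors.
tr M = 0 + 4 + 1 = 5.
s = (0·4 − 1²) + (0·1 − (-3)²) + (4·1 − (-2)²) = -1 + (-9) + 0 = -10.
det M (expand along row 1) = 0·0 − 1·(-5) + (-3)·10 = -25.
Characteristic polynomial: λ³ − 5λ² − 10λ + 25 = 0.
Substitute λ = y + (tr M)/3 = y + 1.666667 to remove the quadratic term: y³ + p·y + q = 0 with p = s − (tr M)²/3 = -18.333333 and q = −2(tr M)³/27 + (tr M)·s/3 − det M = -0.925926.
Three real roots ⇒ use the trigonometric (Viète) form: r = 2√(−p/3) = 4.944132, φ = arccos(3q/(p·r)) = arccos(0.030645) = 1.540146 rad.
y_k = r·cos(φ/3 − 2πk/3) for k = 0, 1, 2 gives y = 4.306777, -0.050512, -4.256265.
λ_k = y_k + 1.666667 gives λ = 5.9734, 1.6162, -2.5896 (check: the sum is 5.0000 = tr M).

Hence λ_max = 5.9734 and λ_min = -2.5896.


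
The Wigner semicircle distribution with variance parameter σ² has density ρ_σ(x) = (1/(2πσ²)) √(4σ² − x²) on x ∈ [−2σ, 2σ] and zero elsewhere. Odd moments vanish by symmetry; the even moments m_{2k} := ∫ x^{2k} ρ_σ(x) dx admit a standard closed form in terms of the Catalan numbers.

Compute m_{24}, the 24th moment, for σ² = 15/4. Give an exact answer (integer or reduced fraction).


By the scaled semicircle moment identity, m_{2k} = σ^{2k} · C_k with k = 12.
C_12 = (1/(k+1)) · C(2k, k) = (1/13) · C(24, 12) = (1/13) · 2704156 = 208012.
σ^{2k} = (σ²)^k = (15/4)^12 = 129746337890625/16777216.

Therefore m_{24} = σ^{24} · C_12 = (129746337890625/16777216) · 208012 = 6747198809326171875/4194304.


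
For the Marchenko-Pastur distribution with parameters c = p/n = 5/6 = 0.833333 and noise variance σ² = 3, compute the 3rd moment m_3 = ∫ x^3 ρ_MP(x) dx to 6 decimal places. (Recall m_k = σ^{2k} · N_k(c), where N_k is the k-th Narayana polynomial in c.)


E[X³] = σ⁶ (1 + 3c + c²) (third MP moment). With σ² = 3 (so σ⁶ = 27) and c = 5/6 = 0.833333: E[X³] = 27 · (1 + 3·0.833333 + (0.833333)²) = 27 · 4.194444.

So E[X^3] = 113.250000.


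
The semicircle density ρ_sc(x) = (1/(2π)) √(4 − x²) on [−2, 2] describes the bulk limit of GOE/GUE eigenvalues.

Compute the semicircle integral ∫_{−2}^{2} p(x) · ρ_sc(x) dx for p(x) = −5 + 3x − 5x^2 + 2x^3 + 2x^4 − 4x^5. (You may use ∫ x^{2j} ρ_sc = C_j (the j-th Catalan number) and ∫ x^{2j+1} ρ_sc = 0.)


Write p(x) = Σ a_i x^i, split into monomials and integrate each against ρ_sc separately.
Using ∫ x^{2j} ρ_sc = C_j = (1/(j+1)) C(2j, j) (Catalan numbers) and ∫ x^{2j+1} ρ_sc = 0 (odd monomials vanish by symmetry):
  i = 0 (even): a_0 · C_{0} = -5 · 1 = -5
  i = 1 (odd): ∫ x^1 ρ_sc = 0 (vanishes)
  i = 2 (even): a_2 · C_{1} = -5 · 1 = -5
  i = 3 (odd): ∫ x^3 ρ_sc = 0 (vanishes)
  i = 4 (even): a_4 · C_{2} = 2 · 2 = 4
  i = 5 (odd): ∫ x^5 ρ_sc = 0 (vanishes)

Summing the contributions: ∫_{−2}^{2} p(x) ρ_sc(x) dx = (-5) + (-5) + 4 = -6.


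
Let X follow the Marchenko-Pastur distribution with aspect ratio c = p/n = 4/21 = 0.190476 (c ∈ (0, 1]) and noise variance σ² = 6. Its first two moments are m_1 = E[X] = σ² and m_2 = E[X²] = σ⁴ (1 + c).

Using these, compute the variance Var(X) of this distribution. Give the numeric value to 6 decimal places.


m_1 = E[X] = σ² = 6, so m_1² = 36.
m_2 = E[X²] = σ⁴ (1 + c) = 36 · (1 + 0.190476) = 36 · 1.190476 = 42.857143.
(Note m_2 − m_1² simplifies to c · σ⁴ = 0.190476 · 36.)

Var(X) = m_2 − m_1² = 42.857143 − 36 = 6.857143.


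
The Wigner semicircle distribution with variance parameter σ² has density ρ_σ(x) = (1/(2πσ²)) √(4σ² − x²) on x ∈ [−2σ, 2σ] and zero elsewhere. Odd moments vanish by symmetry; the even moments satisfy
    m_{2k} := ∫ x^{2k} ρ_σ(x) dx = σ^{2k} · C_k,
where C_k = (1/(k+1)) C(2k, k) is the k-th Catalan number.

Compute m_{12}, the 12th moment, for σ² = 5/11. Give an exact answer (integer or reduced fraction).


By the scaled semicircle moment identity, m_{2k} = σ^{2k} · C_k with k = 6.
C_6 = (1/(k+1)) · C(2k, k) = (1/7) · C(12, 6) = (1/7) · 924 = 132.
σ^{2k} = (σ²)^k = (5/11)^6 = 15625/1771561.

Therefore m_{12} = σ^{12} · C_6 = (15625/1771561) · 132 = 187500/161051.


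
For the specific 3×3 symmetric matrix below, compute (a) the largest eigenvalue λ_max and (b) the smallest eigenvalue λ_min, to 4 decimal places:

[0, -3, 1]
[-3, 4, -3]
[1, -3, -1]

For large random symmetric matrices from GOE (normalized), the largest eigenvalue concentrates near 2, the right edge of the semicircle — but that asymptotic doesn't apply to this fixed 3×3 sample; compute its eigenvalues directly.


Since M is real symmetric, all three eigenvalues are real; they are the roots of det(λI − M) = λ³ − (tr M) λ² + s λ − det M, where s is the sum of the principal 2×2 minors.
tr M = 0 + 4 + (-1) = 3.
s = (0·4 − (-3)²) + (0·(-1) − 1²) + (4·(-1) − (-3)²) = -9 + (-1) + (-13) = -23.
det M (expand along row 1) = 0·(-13) − (-3)·6 + 1·5 = 23.
Characteristic polynomial: λ³ − 3λ² − 23λ − 23 = 0.
Substitute λ = y + (tr M)/3 = y + 1.000000 to remove the quadratic term: y³ + p·y + q = 0 with p = s − (tr M)²/3 = -26.000000 and q = −2(tr M)³/27 + (tr M)·s/3 − det M = -48.000000.
Three real roots ⇒ use the trigonometric (Viète) form: r = 2√(−p/3) = 5.887841, φ = arccos(3q/(p·r)) = arccos(0.940661) = 0.346224 rad.
y_k = r·cos(φ/3 − 2πk/3) for k = 0, 1, 2 gives y = 5.848674, -2.337175, -3.511499.
λ_k = y_k + 1.000000 gives λ = 6.8487, -1.3372, -2.5115 (check: the sum is 3.0000 = tr M).

Hence λ_max = 6.8487 and λ_min = -2.5115.


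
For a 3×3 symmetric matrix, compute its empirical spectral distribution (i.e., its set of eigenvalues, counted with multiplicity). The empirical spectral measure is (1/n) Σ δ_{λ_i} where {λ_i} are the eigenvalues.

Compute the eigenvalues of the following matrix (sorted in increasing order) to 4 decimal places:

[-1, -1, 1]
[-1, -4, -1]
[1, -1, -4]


Since M is real symmetric, all three eigenvalues are real; they are the roots of det(λI − M) = λ³ − (tr M) λ² + s λ − det M, where s is the sum of the principal 2×2 minors.
tr M = -1 + (-4) + (-4) = -9.
s = ((-1)·(-4) − (-1)²) + ((-1)·(-4) − 1²) + ((-4)·(-4) − (-1)²) = 3 + 3 + 15 = 21.
det M (expand along row 1) = (-1)·15 − (-1)·5 + 1·5 = -5.
Characteristic polynomial: λ³ + 9λ² + 21λ + 5 = 0.
Substitute λ = y + (tr M)/3 = y − 3.000000 to remove the quadratic term: y³ + p·y + q = 0 with p = s − (tr M)²/3 = -6.000000 and q = −2(tr M)³/27 + (tr M)·s/3 − det M = -4.000000.
Three real roots ⇒ use the trigonometric (Viète) form: r = 2√(−p/3) = 2.828427, φ = arccos(3q/(p·r)) = arccos(0.707107) = 0.785398 rad.
y_k = r·cos(φ/3 − 2πk/3) for k = 0, 1, 2 gives y = 2.732051, -0.732051, -2.000000.
λ_k = y_k − 3.000000 gives λ = -0.2679, -3.7321, -5.0000 (check: the sum is -9.0000 = tr M).

Eigenvalues sorted in increasing order: [-5.0000, -3.7321, -0.2679].


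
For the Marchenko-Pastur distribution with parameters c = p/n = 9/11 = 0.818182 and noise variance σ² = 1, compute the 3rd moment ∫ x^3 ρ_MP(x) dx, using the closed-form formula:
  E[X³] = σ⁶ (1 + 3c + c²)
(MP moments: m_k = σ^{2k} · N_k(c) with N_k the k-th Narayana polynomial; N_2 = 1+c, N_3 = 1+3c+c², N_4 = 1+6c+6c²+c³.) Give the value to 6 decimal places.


E[X³] = σ⁶ (1 + 3c + c²) (third MP moment). With σ² = 1 (so σ⁶ = 1) and c = 9/11 = 0.818182: E[X³] = 1 · (1 + 3·0.818182 + (0.818182)²) = 1 · 4.123967.

So E[X^3] = 4.123967.


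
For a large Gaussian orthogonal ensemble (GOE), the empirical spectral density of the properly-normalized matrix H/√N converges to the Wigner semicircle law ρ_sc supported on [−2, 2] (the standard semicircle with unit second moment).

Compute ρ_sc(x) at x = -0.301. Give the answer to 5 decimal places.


ρ_sc(x) = (1/(2π)) √(4 − x²). With x = -0.301:
  4 − x² = 4 − (-0.301)² = 4 − 0.090601 = 3.909399.
  √(4 − x²) = 1.977220.
  1/(2π) = 0.159155.
  ρ_sc(-0.301) = 0.159155 · 1.977220 = 0.314684.

Rounded to 5 decimal places: ρ_sc(-0.301) ≈ 0.31468.


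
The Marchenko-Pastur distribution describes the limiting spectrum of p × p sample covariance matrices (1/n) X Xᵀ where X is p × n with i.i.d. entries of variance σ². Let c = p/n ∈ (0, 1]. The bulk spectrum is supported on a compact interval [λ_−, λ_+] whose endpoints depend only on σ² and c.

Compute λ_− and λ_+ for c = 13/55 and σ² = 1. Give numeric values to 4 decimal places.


c = 13/55 = 0.236364; √c = 0.486172.
λ_− = σ² (1 − √c)² = 1 · (1 − 0.486172)² = 1 · (0.513828)² = 0.264019.
λ_+ = σ² (1 + √c)² = 1 · (1 + 0.486172)² = 1 · (1.486172)² = 2.208709.

Rounded to 4 decimal places: λ_− ≈ 0.2640, λ_+ ≈ 2.2087.


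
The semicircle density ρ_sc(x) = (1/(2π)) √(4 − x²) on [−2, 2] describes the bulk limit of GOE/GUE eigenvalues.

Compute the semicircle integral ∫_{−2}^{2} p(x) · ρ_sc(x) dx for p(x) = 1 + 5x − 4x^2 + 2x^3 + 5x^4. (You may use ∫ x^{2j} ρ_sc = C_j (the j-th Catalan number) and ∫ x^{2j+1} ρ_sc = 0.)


Write p(x) = Σ a_i x^i, split into monomials and integrate each against ρ_sc separately.
Using ∫ x^{2j} ρ_sc = C_j = (1/(j+1)) C(2j, j) (Catalan numbers) and ∫ x^{2j+1} ρ_sc = 0 (odd monomials vanish by symmetry):
  i = 0 (even): a_0 · C_{0} = 1 · 1 = 1
  i = 1 (odd): ∫ x^1 ρ_sc = 0 (vanishes)
  i = 2 (even): a_2 · C_{1} = -4 · 1 = -4
  i = 3 (odd): ∫ x^3 ρ_sc = 0 (vanishes)
  i = 4 (even): a_4 · C_{2} = 5 · 2 = 10

Summing the contributions: ∫_{−2}^{2} p(x) ρ_sc(x) dx = 1 + (-4) + 10 = 7.


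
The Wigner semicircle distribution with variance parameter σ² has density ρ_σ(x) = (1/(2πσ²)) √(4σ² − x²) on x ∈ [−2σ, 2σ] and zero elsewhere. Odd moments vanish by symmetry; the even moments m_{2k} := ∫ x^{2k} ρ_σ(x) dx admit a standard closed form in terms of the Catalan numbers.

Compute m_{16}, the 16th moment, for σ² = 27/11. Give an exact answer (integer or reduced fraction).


By the scaled semicircle moment identity, m_{2k} = σ^{2k} · C_k with k = 8.
C_8 = (1/(k+1)) · C(2k, k) = (1/9) · C(16, 8) = (1/9) · 12870 = 1430.
σ^{2k} = (σ²)^k = (27/11)^8 = 282429536481/214358881.

Therefore m_{16} = σ^{16} · C_8 = (282429536481/214358881) · 1430 = 36715839742530/19487171.


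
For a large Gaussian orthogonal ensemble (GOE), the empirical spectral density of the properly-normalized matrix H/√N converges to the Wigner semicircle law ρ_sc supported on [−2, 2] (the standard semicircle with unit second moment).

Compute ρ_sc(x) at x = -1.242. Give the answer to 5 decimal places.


ρ_sc(x) = (1/(2π)) √(4 − x²). With x = -1.242:
  4 − x² = 4 − (-1.242)² = 4 − 1.542564 = 2.457436.
  √(4 − x²) = 1.567621.
  1/(2π) = 0.159155.
  ρ_sc(-1.242) = 0.159155 · 1.567621 = 0.249495.

Rounded to 5 decimal places: ρ_sc(-1.242) ≈ 0.24949.


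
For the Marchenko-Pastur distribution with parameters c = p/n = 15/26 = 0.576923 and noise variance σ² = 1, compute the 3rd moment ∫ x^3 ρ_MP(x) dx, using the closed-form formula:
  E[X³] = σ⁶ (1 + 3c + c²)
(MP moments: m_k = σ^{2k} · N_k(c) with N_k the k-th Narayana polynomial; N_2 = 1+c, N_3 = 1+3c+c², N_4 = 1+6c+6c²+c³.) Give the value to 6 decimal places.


E[X³] = σ⁶ (1 + 3c + c²) (third MP moment). With σ² = 1 (so σ⁶ = 1) and c = 15/26 = 0.576923: E[X³] = 1 · (1 + 3·0.576923 + (0.576923)²) = 1 · 3.063609.

So E[X^3] = 3.063609.


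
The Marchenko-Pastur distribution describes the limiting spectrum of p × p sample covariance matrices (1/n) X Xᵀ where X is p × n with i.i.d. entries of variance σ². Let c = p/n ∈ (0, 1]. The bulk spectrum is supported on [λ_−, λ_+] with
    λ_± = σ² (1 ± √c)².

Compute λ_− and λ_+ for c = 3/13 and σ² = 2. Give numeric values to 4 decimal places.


c = 3/13 = 0.230769; √c = 0.480384.
λ_− = σ² (1 − √c)² = 2 · (1 − 0.480384)² = 2 · (0.519616)² = 0.540001.
λ_+ = σ² (1 + √c)² = 2 · (1 + 0.480384)² = 2 · (1.480384)² = 4.383076.

Rounded to 4 decimal places: λ_− ≈ 0.5400, λ_+ ≈ 4.3831.


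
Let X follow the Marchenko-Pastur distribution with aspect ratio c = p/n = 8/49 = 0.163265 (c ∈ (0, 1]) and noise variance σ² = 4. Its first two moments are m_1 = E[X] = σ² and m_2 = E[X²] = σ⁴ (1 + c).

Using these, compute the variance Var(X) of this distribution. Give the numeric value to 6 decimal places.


m_1 = E[X] = σ² = 4, so m_1² = 16.
m_2 = E[X²] = σ⁴ (1 + c) = 16 · (1 + 0.163265) = 16 · 1.163265 = 18.612245.
(Note m_2 − m_1² simplifies to c · σ⁴ = 0.163265 · 16.)

Var(X) = m_2 − m_1² = 18.612245 − 16 = 2.612245.


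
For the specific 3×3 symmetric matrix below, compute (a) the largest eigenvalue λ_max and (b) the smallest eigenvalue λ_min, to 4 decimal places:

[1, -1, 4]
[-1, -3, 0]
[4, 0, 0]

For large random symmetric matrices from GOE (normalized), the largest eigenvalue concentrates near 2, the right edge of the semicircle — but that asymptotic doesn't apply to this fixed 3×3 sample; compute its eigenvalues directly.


Since M is real symmetric, all three eigenvalues are real; they are the roots of det(λI − M) = λ³ − (tr M) λ² + s λ − det M, where s is the sum of the principal 2×2 minors.
tr M = 1 + (-3) + 0 = -2.
s = (1·(-3) − (-1)²) + (1·0 − 4²) + ((-3)·0 − 0²) = -4 + (-16) + 0 = -20.
det M (expand along row 1) = 1·0 − (-1)·0 + 4·12 = 48.
Characteristic polynomial: λ³ + 2λ² − 20λ − 48 = 0.
Substitute λ = y + (tr M)/3 = y − 0.666667 to remove the quadratic term: y³ + p·y + q = 0 with p = s − (tr M)²/3 = -21.333333 and q = −2(tr M)³/27 + (tr M)·s/3 − det M = -34.074074.
Three real roots ⇒ use the trigonometric (Viète) form: r = 2√(−p/3) = 5.333333, φ = arccos(3q/(p·r)) = arccos(0.898438) = 0.454598 rad.
y_k = r·cos(φ/3 − 2πk/3) for k = 0, 1, 2 gives y = 5.272218, -1.938885, -3.333333.
λ_k = y_k − 0.666667 gives λ = 4.6056, -2.6056, -4.0000 (check: the sum is -2.0000 = tr M).

Hence λ_max = 4.6056 and λ_min = -4.0000.


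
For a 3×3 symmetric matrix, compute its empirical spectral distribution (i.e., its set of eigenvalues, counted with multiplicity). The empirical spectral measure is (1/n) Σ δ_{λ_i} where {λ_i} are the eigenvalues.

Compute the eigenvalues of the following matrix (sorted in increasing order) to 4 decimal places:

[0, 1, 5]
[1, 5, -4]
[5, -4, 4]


Since M is real symmetric, all three eigenvalues are real; they are the roots of det(λI − M) = λ³ − (tr M) λ² + s λ − det M, where s is the sum of the principal 2×2 minors.
tr M = 0 + 5 + 4 = 9.
s = (0·5 − 1²) + (0·4 − 5²) + (5·4 − (-4)²) = -1 + (-25) + 4 = -22.
det M (expand along row 1) = 0·4 − 1·24 + 5·(-29) = -169.
Characteristic polynomial: λ³ − 9λ² − 22λ + 169 = 0.
Substitute λ = y + (tr M)/3 = y + 3.000000 to remove the quadratic term: y³ + p·y + q = 0 with p = s − (tr M)²/3 = -49.000000 and q = −2(tr M)³/27 + (tr M)·s/3 − det M = 49.000000.
Three real roots ⇒ use the trigonometric (Viète) form: r = 2√(−p/3) = 8.082904, φ = arccos(3q/(p·r)) = arccos(-0.371154) = 1.951048 rad.
y_k = r·cos(φ/3 − 2πk/3) for k = 0, 1, 2 gives y = 6.432960, 1.021770, -7.454731.
λ_k = y_k + 3.000000 gives λ = 9.4330, 4.0218, -4.4547 (check: the sum is 9.0000 = tr M).

Eigenvalues sorted in increasing order: [-4.4547, 4.0218, 9.4330].


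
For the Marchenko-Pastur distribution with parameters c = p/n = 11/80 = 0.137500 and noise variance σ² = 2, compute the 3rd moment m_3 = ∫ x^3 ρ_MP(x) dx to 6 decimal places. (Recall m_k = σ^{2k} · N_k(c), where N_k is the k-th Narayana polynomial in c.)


E[X³] = σ⁶ (1 + 3c + c²) (third MP moment). With σ² = 2 (so σ⁶ = 8) and c = 11/80 = 0.137500: E[X³] = 8 · (1 + 3·0.137500 + (0.137500)²) = 8 · 1.431406.

So E[X^3] = 11.451250.


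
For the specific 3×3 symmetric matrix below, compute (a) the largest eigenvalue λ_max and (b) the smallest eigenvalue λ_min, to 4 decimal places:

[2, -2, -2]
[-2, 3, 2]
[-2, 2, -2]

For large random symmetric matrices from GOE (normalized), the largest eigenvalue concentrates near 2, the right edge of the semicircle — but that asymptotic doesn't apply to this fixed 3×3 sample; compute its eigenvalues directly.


Since M is real symmetric, all three eigenvalues are real; they are the roots of det(λI − M) = λ³ − (tr M) λ² + s λ − det M, where s is the sum of the principal 2×2 minors.
tr M = 2 + 3 + (-2) = 3.
s = (2·3 − (-2)²) + (2·(-2) − (-2)²) + (3·(-2) − 2²) = 2 + (-8) + (-10) = -16.
det M (expand along row 1) = 2·(-10) − (-2)·8 + (-2)·2 = -8.
Characteristic polynomial: λ³ − 3λ² − 16λ + 8 = 0.
Substitute λ = y + (tr M)/3 = y + 1.000000 to remove the quadratic term: y³ + p·y + q = 0 with p = s − (tr M)²/3 = -19.000000 and q = −2(tr M)³/27 + (tr M)·s/3 − det M = -10.000000.
Three real roots ⇒ use the trigonometric (Viète) form: r = 2√(−p/3) = 5.033223, φ = arccos(3q/(p·r)) = arccos(0.313705) = 1.251704 rad.
y_k = r·cos(φ/3 − 2πk/3) for k = 0, 1, 2 gives y = 4.601438, -0.534346, -4.067092.
λ_k = y_k + 1.000000 gives λ = 5.6014, 0.4657, -3.0671 (check: the sum is 3.0000 = tr M).

Hence λ_max = 5.6014 and λ_min = -3.0671.


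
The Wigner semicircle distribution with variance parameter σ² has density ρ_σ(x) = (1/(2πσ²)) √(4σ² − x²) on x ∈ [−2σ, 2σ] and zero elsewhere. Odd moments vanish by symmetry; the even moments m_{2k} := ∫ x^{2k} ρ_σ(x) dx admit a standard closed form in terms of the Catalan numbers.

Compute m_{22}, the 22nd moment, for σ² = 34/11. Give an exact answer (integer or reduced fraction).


By the scaled semicircle moment identity, m_{2k} = σ^{2k} · C_k with k = 11.
C_11 = (1/(k+1)) · C(2k, k) = (1/12) · C(22, 11) = (1/12) · 705432 = 58786.
σ^{2k} = (σ²)^k = (34/11)^11 = 70188843638032384/285311670611.

Therefore m_{22} = σ^{22} · C_11 = (70188843638032384/285311670611) · 58786 = 4126121362105371725824/285311670611.


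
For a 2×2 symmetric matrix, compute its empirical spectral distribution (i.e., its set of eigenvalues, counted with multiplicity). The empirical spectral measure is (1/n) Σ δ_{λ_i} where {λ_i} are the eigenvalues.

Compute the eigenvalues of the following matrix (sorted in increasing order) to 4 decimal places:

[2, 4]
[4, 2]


Since M is real symmetric, both eigenvalues are real; they are the roots of det(λI − M) = λ² − (tr M) λ + det M.
tr M = 2 + 2 = 4.
det M = 2·2 − 4² = 4 − 16 = -12.
Characteristic polynomial: λ² − 4λ − 12 = 0.
Discriminant Δ = (tr M)² − 4·det M = 16 − (-48) = 64; √Δ = 8.000000.
λ = (tr M ± √Δ)/2 = (4 ± 8.000000)/2, giving (tr M − √Δ)/2 = -2.0000 and (tr M + √Δ)/2 = 6.0000.

Eigenvalues sorted in increasing order: [-2.0000, 6.0000].


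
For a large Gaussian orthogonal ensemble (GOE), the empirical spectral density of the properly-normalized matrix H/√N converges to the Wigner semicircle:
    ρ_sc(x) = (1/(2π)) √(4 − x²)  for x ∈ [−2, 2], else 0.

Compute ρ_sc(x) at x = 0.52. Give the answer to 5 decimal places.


ρ_sc(x) = (1/(2π)) √(4 − x²). With x = 0.52:
  4 − x² = 4 − (0.52)² = 4 − 0.270400 = 3.729600.
  √(4 − x²) = 1.931217.
  1/(2π) = 0.159155.
  ρ_sc(0.52) = 0.159155 · 1.931217 = 0.307363.

Rounded to 5 decimal places: ρ_sc(0.52) ≈ 0.30736.


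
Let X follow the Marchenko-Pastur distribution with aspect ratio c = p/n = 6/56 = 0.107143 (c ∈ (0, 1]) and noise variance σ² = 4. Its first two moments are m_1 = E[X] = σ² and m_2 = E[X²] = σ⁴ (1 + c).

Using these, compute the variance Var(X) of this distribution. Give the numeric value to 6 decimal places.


m_1 = E[X] = σ² = 4, so m_1² = 16.
m_2 = E[X²] = σ⁴ (1 + c) = 16 · (1 + 0.107143) = 16 · 1.107143 = 17.714286.
(Note m_2 − m_1² simplifies to c · σ⁴ = 0.107143 · 16.)

Var(X) = m_2 − m_1² = 17.714286 − 16 = 1.714286.


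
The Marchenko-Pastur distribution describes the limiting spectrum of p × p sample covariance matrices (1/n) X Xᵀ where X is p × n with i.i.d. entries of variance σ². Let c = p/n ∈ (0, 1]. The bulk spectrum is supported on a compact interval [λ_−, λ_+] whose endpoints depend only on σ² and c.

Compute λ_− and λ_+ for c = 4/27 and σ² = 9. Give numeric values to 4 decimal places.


c = 4/27 = 0.148148; √c = 0.384900.
λ_− = σ² (1 − √c)² = 9 · (1 − 0.384900)² = 9 · (0.615100)² = 3.405130.
λ_+ = σ² (1 + √c)² = 9 · (1 + 0.384900)² = 9 · (1.384900)² = 17.261537.

Rounded to 4 decimal places: λ_− ≈ 3.4051, λ_+ ≈ 17.2615.


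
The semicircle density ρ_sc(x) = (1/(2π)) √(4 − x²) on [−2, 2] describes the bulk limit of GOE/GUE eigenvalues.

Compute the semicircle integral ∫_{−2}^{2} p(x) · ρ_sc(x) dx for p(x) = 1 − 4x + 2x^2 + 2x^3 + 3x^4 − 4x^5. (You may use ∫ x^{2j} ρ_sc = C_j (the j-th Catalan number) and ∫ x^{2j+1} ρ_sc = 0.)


Write p(x) = Σ a_i x^i, split into monomials and integrate each against ρ_sc separately.
Using ∫ x^{2j} ρ_sc = C_j = (1/(j+1)) C(2j, j) (Catalan numbers) and ∫ x^{2j+1} ρ_sc = 0 (odd monomials vanish by symmetry):
  i = 0 (even): a_0 · C_{0} = 1 · 1 = 1
  i = 1 (odd): ∫ x^1 ρ_sc = 0 (vanishes)
  i = 2 (even): a_2 · C_{1} = 2 · 1 = 2
  i = 3 (odd): ∫ x^3 ρ_sc = 0 (vanishes)
  i = 4 (even): a_4 · C_{2} = 3 · 2 = 6
  i = 5 (odd): ∫ x^5 ρ_sc = 0 (vanishes)

Summing the contributions: ∫_{−2}^{2} p(x) ρ_sc(x) dx = 1 + 2 + 6 = 9.


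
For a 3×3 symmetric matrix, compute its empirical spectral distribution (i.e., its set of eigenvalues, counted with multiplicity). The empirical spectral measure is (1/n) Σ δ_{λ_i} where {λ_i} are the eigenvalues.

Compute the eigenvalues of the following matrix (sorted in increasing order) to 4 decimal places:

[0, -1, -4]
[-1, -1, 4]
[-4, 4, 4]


Since M is real symmetric, all three eigenvalues are real; they are the roots of det(λI − M) = λ³ − (tr M) λ² + s λ − det M, where s is the sum of the principal 2×2 minors.
tr M = 0 + (-1) + 4 = 3.
s = (0·(-1) − (-1)²) + (0·4 − (-4)²) + ((-1)·4 − 4²) = -1 + (-16) + (-20) = -37.
det M (expand along row 1) = 0·(-20) − (-1)·12 + (-4)·(-8) = 44.
Characteristic polynomial: λ³ − 3λ² − 37λ − 44 = 0.
Substitute λ = y + (tr M)/3 = y + 1.000000 to remove the quadratic term: y³ + p·y + q = 0 with p = s − (tr M)²/3 = -40.000000 and q = −2(tr M)³/27 + (tr M)·s/3 − det M = -83.000000.
Three real roots ⇒ use the trigonometric (Viète) form: r = 2√(−p/3) = 7.302967, φ = arccos(3q/(p·r)) = arccos(0.852393) = 0.550251 rad.
y_k = r·cos(φ/3 − 2πk/3) for k = 0, 1, 2 gives y = 7.180469, -2.436697, -4.743772.
λ_k = y_k + 1.000000 gives λ = 8.1805, -1.4367, -3.7438 (check: the sum is 3.0000 = tr M).

Eigenvalues sorted in increasing order: [-3.7438, -1.4367, 8.1805].


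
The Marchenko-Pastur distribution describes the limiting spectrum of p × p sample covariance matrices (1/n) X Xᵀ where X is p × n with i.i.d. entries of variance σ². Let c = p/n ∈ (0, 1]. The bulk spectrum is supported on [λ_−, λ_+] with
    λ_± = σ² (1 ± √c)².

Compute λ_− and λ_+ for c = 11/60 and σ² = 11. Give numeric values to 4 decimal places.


c = 11/60 = 0.183333; √c = 0.428174.
λ_− = σ² (1 − √c)² = 11 · (1 − 0.428174)² = 11 · (0.571826)² = 3.596829.
λ_+ = σ² (1 + √c)² = 11 · (1 + 0.428174)² = 11 · (1.428174)² = 22.436504.

Rounded to 4 decimal places: λ_− ≈ 3.5968, λ_+ ≈ 22.4365.


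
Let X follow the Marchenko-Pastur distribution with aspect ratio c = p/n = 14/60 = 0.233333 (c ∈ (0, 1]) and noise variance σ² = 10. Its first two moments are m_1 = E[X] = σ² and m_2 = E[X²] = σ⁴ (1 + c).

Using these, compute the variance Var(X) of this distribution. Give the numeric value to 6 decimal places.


m_1 = E[X] = σ² = 10, so m_1² = 100.
m_2 = E[X²] = σ⁴ (1 + c) = 100 · (1 + 0.233333) = 100 · 1.233333 = 123.333333.
(Note m_2 − m_1² simplifies to c · σ⁴ = 0.233333 · 100.)

Var(X) = m_2 − m_1² = 123.333333 − 100 = 23.333333.


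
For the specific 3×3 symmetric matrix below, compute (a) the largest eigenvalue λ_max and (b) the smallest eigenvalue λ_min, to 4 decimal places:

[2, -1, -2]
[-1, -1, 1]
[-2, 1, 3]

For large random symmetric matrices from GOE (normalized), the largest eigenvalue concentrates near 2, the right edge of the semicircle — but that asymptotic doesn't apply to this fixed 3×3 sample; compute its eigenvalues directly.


Since M is real symmetric, all three eigenvalues are real; they are the roots of det(λI − M) = λ³ − (tr M) λ² + s λ − det M, where s is the sum of the principal 2×2 minors.
tr M = 2 + (-1) + 3 = 4.
s = (2·(-1) − (-1)²) + (2·3 − (-2)²) + ((-1)·3 − 1²) = -3 + 2 + (-4) = -5.
det M (expand along row 1) = 2·(-4) − (-1)·(-1) + (-2)·(-3) = -3.
Characteristic polynomial: λ³ − 4λ² − 5λ + 3 = 0.
Substitute λ = y + (tr M)/3 = y + 1.333333 to remove the quadratic term: y³ + p·y + q = 0 with p = s − (tr M)²/3 = -10.333333 and q = −2(tr M)³/27 + (tr M)·s/3 − det M = -8.407407.
Three real roots ⇒ use the trigonometric (Viète) form: r = 2√(−p/3) = 3.711843, φ = arccos(3q/(p·r)) = arccos(0.657587) = 0.853185 rad.
y_k = r·cos(φ/3 − 2πk/3) for k = 0, 1, 2 gives y = 3.562744, -0.879444, -2.683300.
λ_k = y_k + 1.333333 gives λ = 4.8961, 0.4539, -1.3500 (check: the sum is 4.0000 = tr M).

Hence λ_max = 4.8961 and λ_min = -1.3500.


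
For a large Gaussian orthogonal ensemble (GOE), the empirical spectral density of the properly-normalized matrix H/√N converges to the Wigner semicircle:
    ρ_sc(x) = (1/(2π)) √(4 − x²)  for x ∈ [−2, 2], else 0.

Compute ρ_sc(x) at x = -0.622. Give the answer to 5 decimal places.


ρ_sc(x) = (1/(2π)) √(4 − x²). With x = -0.622:
  4 − x² = 4 − (-0.622)² = 4 − 0.386884 = 3.613116.
  √(4 − x²) = 1.900820.
  1/(2π) = 0.159155.
  ρ_sc(-0.622) = 0.159155 · 1.900820 = 0.302525.

Rounded to 5 decimal places: ρ_sc(-0.622) ≈ 0.30252.


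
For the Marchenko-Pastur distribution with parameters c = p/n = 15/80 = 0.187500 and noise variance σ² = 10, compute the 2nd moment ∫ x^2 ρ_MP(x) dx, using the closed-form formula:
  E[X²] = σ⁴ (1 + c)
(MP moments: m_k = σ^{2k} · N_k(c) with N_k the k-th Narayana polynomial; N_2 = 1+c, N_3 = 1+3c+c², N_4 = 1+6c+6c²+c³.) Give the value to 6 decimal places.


E[X²] = σ⁴ (1 + c) (second MP moment). With σ² = 10 (so σ⁴ = 100) and c = 15/80 = 0.187500: E[X²] = 100 · (1 + 0.187500) = 100 · 1.187500.

So E[X^2] = 118.750000.
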